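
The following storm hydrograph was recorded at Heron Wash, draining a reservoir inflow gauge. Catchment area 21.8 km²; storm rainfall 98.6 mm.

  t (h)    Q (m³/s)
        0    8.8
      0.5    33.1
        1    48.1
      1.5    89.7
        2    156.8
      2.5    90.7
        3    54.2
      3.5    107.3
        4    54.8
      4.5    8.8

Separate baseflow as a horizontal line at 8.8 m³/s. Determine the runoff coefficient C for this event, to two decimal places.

C ≈ 0.47

ΣQ_DR = 564.3 m³/s; V = ΣQ_DR·Δt = 1.016 × 10^6 m³.
Runoff depth d = V / A = 46.59 mm.
C = d / P = 46.59 / 98.6 = 0.47.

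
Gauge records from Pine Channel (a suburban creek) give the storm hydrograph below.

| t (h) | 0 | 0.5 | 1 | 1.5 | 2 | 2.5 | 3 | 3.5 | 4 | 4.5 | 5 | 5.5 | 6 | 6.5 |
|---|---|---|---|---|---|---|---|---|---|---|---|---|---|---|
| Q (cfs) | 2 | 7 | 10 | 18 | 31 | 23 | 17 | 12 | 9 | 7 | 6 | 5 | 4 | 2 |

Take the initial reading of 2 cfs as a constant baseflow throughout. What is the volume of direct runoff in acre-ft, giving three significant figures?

V ≈ 5.17 acre-ft

Direct-runoff ordinates (Q − Q_b): 0.0, 5.0, 8.0, 16.0, 29.0, 21.0, 15.0, 10.0, 7.0, 5.0, 4.0, 3.0, 2.0, 0.0 cfs.
ΣQ_DR = 125.0 cfs.
With Δt = 0.5 h = 1800 s, V = ΣQ_DR · Δt = 125.0 × 1800 = 2.25 × 10^5 ft³ = 5.17 acre-ft.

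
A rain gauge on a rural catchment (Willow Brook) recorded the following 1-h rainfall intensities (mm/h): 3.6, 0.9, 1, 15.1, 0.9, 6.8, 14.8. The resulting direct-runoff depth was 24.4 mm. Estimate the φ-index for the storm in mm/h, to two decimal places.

Only the 3 blocks with intensity above φ contribute runoff: 15.1, 6.8, 14.8 mm/h.
Σ(I−φ)·Δt = d  ⇒  (15.1+6.8+14.8 − 3φ)·1 = 24.4
φ = (36.70 − 24.4/1) / 3 = 4.10 mm/h.

φ ≈ 4.10 mm/h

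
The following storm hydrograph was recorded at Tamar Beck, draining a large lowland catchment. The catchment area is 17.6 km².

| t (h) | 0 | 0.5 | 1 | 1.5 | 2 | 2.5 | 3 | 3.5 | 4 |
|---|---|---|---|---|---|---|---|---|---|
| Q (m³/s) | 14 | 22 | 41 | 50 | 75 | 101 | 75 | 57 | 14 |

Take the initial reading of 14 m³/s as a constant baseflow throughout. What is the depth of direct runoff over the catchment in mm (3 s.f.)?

d ≈ 33.0 mm

Direct runoff: 0.0, 8.0, 27.0, 36.0, 61.0, 87.0, 61.0, 43.0, 0.0 m³/s; ΣQ_DR = 323.0 m³/s.
V = ΣQ_DR · Δt = 323.0 × 1800 s = 5.814 × 10^5 m³.
Over A = 17.6 km², depth = V / A = 33.0 mm.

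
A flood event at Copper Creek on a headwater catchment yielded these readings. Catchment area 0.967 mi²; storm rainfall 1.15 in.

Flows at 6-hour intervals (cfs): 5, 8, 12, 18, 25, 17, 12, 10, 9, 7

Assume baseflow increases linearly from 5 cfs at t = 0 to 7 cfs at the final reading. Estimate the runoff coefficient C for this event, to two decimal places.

ΣQ_DR = 63.00 cfs; V = ΣQ_DR·Δt = 1.361 × 10^6 ft³.
Runoff depth d = V / A = 0.6057 in.
C = d / P = 0.6057 / 1.15 = 0.53.

C ≈ 0.53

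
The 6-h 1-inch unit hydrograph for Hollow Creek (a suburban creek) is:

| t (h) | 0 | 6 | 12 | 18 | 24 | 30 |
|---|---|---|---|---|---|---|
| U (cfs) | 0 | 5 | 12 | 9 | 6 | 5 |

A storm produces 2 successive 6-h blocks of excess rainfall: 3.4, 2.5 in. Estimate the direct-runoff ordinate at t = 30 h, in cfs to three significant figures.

By discrete convolution, Q_j = Σ (P_i / 1 in) · U_{j−i}.
At t = 30 h (j=5): Q = (3.4/1)·5 + (2.5/1)·6 = 32.0 cfs.

Q ≈ 32.0 cfs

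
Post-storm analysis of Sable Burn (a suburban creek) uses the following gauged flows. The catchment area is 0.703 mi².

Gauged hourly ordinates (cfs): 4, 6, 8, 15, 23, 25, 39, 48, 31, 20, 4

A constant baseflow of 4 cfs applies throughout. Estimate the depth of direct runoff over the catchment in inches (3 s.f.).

Direct runoff: 0.0, 2.0, 4.0, 11.0, 19.0, 21.0, 35.0, 44.0, 27.0, 16.0, 0.0 cfs; ΣQ_DR = 179.0 cfs.
V = ΣQ_DR · Δt = 179.0 × 3600 s = 6.444 × 10^5 ft³.
Over A = 0.703 mi², depth = V / A = 0.395 in.

d ≈ 0.395 in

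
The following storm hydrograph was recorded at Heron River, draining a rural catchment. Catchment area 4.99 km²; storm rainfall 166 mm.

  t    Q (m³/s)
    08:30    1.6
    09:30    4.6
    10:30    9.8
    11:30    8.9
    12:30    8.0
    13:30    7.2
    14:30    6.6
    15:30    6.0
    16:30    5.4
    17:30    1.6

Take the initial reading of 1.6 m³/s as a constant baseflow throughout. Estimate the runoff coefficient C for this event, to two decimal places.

C ≈ 0.19

ΣQ_DR = 43.70 m³/s; V = ΣQ_DR·Δt = 1.573 × 10^5 m³.
Runoff depth d = V / A = 31.53 mm.
C = d / P = 31.53 / 166 = 0.19.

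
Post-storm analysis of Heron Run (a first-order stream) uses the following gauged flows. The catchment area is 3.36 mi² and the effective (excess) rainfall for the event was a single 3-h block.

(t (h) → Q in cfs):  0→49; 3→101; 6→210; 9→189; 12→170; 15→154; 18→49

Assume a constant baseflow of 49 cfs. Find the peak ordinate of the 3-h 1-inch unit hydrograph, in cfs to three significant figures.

U_p ≈ 201 cfs

Direct runoff: 0.0, 52.0, 161.0, 140.0, 121.0, 105.0, 0.0 cfs; ΣQ_DR = 579.0 cfs, peak = 161.0 cfs.
Runoff depth d = ΣQ_DR·Δt / A = 579.0 × 10800 / (3.36 mi²) = 0.8011 in.
The 1-inch UH is the DRH scaled by (1 in)/d, so U_p = 161.0 × 1/0.8011 = 201 cfs.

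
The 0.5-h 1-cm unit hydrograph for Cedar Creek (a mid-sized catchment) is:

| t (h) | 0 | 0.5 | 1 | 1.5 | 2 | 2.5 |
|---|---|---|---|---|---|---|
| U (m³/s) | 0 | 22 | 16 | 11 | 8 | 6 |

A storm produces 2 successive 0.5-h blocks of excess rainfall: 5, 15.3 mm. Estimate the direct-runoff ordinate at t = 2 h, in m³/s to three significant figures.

By discrete convolution, Q_j = Σ (P_i / 10 mm) · U_{j−i}.
At t = 2 h (j=4): Q = (5/10)·8 + (15.3/10)·11 = 20.8 m³/s.

Q ≈ 20.8 m³/s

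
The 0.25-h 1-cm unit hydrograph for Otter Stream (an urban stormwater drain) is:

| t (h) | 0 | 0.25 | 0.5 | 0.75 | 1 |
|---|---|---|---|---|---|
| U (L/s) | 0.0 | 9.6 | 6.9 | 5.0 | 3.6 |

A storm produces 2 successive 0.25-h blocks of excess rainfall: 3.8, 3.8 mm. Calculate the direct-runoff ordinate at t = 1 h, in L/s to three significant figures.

Q ≈ 3.27 L/s

By discrete convolution, Q_j = Σ (P_i / 10 mm) · U_{j−i}.
At t = 1 h (j=4): Q = (3.8/10)·3.6 + (3.8/10)·5.0 = 3.27 L/s.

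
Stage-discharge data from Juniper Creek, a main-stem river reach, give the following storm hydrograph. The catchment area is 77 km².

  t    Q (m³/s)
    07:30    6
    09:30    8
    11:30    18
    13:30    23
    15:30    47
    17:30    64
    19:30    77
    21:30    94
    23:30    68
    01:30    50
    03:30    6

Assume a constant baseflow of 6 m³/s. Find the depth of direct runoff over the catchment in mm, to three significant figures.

d ≈ 36.9 mm

Direct runoff: 0.0, 2.0, 12.0, 17.0, 41.0, 58.0, 71.0, 88.0, 62.0, 44.0, 0.0 m³/s; ΣQ_DR = 395.0 m³/s.
V = ΣQ_DR · Δt = 395.0 × 7200 s = 2.844 × 10^6 m³.
Over A = 77 km², depth = V / A = 36.9 mm.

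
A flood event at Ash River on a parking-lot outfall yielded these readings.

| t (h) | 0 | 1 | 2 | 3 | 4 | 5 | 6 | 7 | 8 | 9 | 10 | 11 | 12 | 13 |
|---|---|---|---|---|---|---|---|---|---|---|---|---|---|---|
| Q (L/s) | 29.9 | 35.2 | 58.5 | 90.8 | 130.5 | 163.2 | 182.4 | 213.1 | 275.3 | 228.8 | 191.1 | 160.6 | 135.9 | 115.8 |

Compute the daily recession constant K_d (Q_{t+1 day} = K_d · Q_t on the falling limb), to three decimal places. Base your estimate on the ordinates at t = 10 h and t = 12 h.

K_d ≈ 0.017

Between t = 10 h and t = 12 h the flow falls from 191.1 to 135.9 L/s over 2×1 h = 2 h.
Per-interval ratio K = (135.9/191.1)^(1/2) = 0.8433; K_d = K^(24/1) = 0.017.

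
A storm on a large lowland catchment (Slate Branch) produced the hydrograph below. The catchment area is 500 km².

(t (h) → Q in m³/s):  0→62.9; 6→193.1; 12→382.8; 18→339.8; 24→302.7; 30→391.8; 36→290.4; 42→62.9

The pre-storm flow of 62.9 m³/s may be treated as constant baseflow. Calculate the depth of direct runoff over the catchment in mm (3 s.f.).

d ≈ 65.8 mm

Direct runoff: 0.0, 130.2, 319.9, 276.9, 239.8, 328.9, 227.5, 0.0 m³/s; ΣQ_DR = 1523 m³/s.
V = ΣQ_DR · Δt = 1523 × 21600 s = 3.290 × 10^7 m³.
Over A = 500 km², depth = V / A = 65.8 mm.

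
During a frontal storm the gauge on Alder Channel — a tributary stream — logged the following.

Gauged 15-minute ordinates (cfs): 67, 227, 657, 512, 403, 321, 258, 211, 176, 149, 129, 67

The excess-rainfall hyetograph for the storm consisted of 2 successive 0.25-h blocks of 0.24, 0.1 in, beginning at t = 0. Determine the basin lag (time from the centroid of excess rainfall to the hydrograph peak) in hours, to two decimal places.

t_L ≈ 0.30 h

Centroid of excess rainfall: t_c = Σ P_i·t̄_i / ΣP_i = 0.1985 h (block centres at 0.125, 0.375 h).
Hydrograph peak occurs at t = 0.5 h, so basin lag t_L = 0.5 − 0.1985 = 0.30 h.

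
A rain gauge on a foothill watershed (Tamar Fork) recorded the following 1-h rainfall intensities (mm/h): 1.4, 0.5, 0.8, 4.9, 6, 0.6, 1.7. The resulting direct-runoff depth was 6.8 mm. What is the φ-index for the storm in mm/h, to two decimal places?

Only the 2 blocks with intensity above φ contribute runoff: 4.9, 6 mm/h.
Σ(I−φ)·Δt = d  ⇒  (4.9+6 − 2φ)·1 = 6.8
φ = (10.90 − 6.8/1) / 2 = 2.05 mm/h.

φ ≈ 2.05 mm/h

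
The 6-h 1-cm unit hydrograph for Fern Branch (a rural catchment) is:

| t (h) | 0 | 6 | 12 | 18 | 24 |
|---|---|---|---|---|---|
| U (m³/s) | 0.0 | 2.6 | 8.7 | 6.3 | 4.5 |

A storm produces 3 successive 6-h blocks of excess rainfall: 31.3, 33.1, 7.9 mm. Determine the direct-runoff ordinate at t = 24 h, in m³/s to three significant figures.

By discrete convolution, Q_j = Σ (P_i / 10 mm) · U_{j−i}.
At t = 24 h (j=4): Q = (31.3/10)·4.5 + (33.1/10)·6.3 + (7.9/10)·8.7 = 41.8 m³/s.

Q ≈ 41.8 m³/s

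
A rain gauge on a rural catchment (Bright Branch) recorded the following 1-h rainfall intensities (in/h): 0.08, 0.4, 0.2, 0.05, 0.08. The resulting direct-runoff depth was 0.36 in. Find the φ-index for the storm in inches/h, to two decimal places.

Only the 2 blocks with intensity above φ contribute runoff: 0.4, 0.2 in/h.
Σ(I−φ)·Δt = d  ⇒  (0.4+0.2 − 2φ)·1 = 0.36
φ = (0.6000 − 0.36/1) / 2 = 0.12 in/h.

φ ≈ 0.12 in/h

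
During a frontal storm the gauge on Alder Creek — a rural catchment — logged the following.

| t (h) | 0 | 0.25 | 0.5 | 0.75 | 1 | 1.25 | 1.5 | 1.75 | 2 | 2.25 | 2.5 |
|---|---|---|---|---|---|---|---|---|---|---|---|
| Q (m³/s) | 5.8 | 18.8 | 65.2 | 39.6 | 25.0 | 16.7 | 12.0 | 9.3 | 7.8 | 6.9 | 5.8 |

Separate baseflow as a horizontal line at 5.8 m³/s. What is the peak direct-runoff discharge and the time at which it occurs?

Q_p = 59.4 m³/s at t = 0.5 h

Subtracting baseflow gives direct-runoff ordinates: 0.0, 13.0, 59.4, 33.8, 19.2, 10.9, 6.2, 3.5, 2.0, 1.1, 0.0 m³/s.
The maximum is 59.4 m³/s, occurring at the reading for t = 0.5 h.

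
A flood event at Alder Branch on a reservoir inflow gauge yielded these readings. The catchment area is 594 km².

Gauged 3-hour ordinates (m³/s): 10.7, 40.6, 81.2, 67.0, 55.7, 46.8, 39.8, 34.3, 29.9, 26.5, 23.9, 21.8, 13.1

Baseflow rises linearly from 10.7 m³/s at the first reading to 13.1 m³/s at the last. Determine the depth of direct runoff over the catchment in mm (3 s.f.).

Direct runoff: 0.00, 29.70, 70.10, 55.70, 44.20, 35.10, 27.90, 22.20, 17.60, 14.00, 11.20, 8.90, 0.00 m³/s; ΣQ_DR = 336.6 m³/s.
V = ΣQ_DR · Δt = 336.6 × 10800 s = 3.635 × 10^6 m³.
Over A = 594 km², depth = V / A = 6.12 mm.

d ≈ 6.12 mm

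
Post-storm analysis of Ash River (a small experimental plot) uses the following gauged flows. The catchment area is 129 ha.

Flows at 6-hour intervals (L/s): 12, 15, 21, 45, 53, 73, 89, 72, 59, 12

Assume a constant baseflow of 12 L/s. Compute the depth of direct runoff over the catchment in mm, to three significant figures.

d ≈ 5.54 mm

Direct runoff: 0.0, 3.0, 9.0, 33.0, 41.0, 61.0, 77.0, 60.0, 47.0, 0.0 L/s; ΣQ_DR = 331.0 L/s.
V = ΣQ_DR · Δt = 331.0 × 21600 s = 7.150 × 10^6 L.
Over A = 129 ha, depth = V / A = 5.54 mm.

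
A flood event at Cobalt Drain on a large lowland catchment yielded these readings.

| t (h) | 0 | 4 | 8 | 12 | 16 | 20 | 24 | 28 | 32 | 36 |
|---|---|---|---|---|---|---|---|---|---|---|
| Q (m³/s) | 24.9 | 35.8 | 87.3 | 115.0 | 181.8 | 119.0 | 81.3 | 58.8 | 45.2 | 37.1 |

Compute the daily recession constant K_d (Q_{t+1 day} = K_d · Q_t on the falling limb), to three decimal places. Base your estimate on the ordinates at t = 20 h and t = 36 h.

K_d ≈ 0.174

Between t = 20 h and t = 36 h the flow falls from 119.0 to 37.1 m³/s over 4×4 h = 16 h.
Per-interval ratio K = (37.1/119.0)^(1/4) = 0.7472; K_d = K^(24/4) = 0.174.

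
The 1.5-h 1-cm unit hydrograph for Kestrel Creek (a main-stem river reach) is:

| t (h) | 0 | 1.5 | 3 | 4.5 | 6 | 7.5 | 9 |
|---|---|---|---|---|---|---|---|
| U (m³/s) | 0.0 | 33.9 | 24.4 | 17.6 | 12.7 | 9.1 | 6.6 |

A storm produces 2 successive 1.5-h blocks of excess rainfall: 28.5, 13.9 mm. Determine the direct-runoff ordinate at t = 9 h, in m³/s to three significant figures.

Q ≈ 31.5 m³/s

By discrete convolution, Q_j = Σ (P_i / 10 mm) · U_{j−i}.
At t = 9 h (j=6): Q = (28.5/10)·6.6 + (13.9/10)·9.1 = 31.5 m³/s.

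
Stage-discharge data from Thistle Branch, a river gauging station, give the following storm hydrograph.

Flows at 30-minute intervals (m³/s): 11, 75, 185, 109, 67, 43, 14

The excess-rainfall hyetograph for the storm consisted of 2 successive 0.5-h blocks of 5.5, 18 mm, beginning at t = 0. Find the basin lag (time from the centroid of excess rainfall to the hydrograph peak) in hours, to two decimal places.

t_L ≈ 0.37 h

Centroid of excess rainfall: t_c = Σ P_i·t̄_i / ΣP_i = 0.6330 h (block centres at 0.25, 0.75 h).
Hydrograph peak occurs at t = 1 h, so basin lag t_L = 1 − 0.6330 = 0.37 h.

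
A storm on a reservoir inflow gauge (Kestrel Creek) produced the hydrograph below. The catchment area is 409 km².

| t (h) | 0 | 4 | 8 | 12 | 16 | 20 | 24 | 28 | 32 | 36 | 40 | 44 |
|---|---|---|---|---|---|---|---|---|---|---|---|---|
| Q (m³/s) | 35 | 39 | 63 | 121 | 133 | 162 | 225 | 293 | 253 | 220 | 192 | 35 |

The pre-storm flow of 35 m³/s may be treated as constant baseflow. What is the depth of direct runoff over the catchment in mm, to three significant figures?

Direct runoff: 0.0, 4.0, 28.0, 86.0, 98.0, 127.0, 190.0, 258.0, 218.0, 185.0, 157.0, 0.0 m³/s; ΣQ_DR = 1351 m³/s.
V = ΣQ_DR · Δt = 1351 × 14400 s = 1.945 × 10^7 m³.
Over A = 409 km², depth = V / A = 47.6 mm.

d ≈ 47.6 mm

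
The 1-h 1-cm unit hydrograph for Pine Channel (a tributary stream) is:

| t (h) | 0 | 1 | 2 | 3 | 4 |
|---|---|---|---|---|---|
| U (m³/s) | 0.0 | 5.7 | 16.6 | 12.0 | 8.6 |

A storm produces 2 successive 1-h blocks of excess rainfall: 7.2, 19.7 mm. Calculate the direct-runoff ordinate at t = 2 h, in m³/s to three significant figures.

Q ≈ 23.2 m³/s

By discrete convolution, Q_j = Σ (P_i / 10 mm) · U_{j−i}.
At t = 2 h (j=2): Q = (7.2/10)·16.6 + (19.7/10)·5.7 = 23.2 m³/s.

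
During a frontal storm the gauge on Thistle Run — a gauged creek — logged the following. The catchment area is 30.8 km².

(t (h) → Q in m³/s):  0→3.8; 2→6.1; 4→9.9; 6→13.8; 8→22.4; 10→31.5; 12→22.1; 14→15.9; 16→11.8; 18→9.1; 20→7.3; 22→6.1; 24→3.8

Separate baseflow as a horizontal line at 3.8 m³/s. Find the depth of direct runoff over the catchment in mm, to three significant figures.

d ≈ 26.7 mm

Direct runoff: 0.0, 2.3, 6.1, 10.0, 18.6, 27.7, 18.3, 12.1, 8.0, 5.3, 3.5, 2.3, 0.0 m³/s; ΣQ_DR = 114.2 m³/s.
V = ΣQ_DR · Δt = 114.2 × 7200 s = 8.222 × 10^5 m³.
Over A = 30.8 km², depth = V / A = 26.7 mm.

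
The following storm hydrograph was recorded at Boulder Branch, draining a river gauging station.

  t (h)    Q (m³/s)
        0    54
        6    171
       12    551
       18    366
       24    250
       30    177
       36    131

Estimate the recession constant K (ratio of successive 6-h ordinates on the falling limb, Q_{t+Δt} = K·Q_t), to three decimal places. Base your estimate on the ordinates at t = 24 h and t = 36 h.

K ≈ 0.724

Using the recession-limb readings at t = 24 h and t = 36 h: Q falls from 250 to 131 m³/s over 2 intervals.
K = (Q₂/Q₁)^(1/2) = (131/250)^(1/2) = 0.724.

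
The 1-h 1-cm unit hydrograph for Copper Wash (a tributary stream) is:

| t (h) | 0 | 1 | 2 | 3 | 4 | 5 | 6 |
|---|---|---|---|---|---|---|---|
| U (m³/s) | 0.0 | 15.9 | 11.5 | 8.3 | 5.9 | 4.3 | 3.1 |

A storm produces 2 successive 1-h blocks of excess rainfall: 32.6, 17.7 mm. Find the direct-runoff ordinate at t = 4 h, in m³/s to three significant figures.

By discrete convolution, Q_j = Σ (P_i / 10 mm) · U_{j−i}.
At t = 4 h (j=4): Q = (32.6/10)·5.9 + (17.7/10)·8.3 = 33.9 m³/s.

Q ≈ 33.9 m³/s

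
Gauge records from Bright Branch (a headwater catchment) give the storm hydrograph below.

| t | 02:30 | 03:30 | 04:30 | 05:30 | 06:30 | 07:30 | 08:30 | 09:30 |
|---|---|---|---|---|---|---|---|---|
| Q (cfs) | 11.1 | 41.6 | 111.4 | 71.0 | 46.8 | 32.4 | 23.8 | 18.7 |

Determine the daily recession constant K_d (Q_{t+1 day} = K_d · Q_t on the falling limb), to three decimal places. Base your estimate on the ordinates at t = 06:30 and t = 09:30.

Between t = 06:30 and t = 09:30 the flow falls from 46.8 to 18.7 cfs over 3×1 h = 3 h.
Per-interval ratio K = (18.7/46.8)^(1/3) = 0.7365; K_d = K^(24/1) = 0.001.

K_d ≈ 0.001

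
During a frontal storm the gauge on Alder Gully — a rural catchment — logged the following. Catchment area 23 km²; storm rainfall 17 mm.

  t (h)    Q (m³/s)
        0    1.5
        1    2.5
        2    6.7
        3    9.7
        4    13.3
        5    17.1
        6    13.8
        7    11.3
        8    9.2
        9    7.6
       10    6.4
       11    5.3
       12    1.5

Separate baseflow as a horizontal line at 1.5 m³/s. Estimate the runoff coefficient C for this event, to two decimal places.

C ≈ 0.80

ΣQ_DR = 86.40 m³/s; V = ΣQ_DR·Δt = 3.110 × 10^5 m³.
Runoff depth d = V / A = 13.52 mm.
C = d / P = 13.52 / 17 = 0.80.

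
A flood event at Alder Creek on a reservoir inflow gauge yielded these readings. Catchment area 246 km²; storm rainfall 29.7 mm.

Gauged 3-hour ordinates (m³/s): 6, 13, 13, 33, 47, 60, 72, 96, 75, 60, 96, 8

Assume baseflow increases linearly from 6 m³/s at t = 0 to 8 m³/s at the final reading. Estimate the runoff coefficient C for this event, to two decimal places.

ΣQ_DR = 495.0 m³/s; V = ΣQ_DR·Δt = 5.346 × 10^6 m³.
Runoff depth d = V / A = 21.73 mm.
C = d / P = 21.73 / 29.7 = 0.73.

C ≈ 0.73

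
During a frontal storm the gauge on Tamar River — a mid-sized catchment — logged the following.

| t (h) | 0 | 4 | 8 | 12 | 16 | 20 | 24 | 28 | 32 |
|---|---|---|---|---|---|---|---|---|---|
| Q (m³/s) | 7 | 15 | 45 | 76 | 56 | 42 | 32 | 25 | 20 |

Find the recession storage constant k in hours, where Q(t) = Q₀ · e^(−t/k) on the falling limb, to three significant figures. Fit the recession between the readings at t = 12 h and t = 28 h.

On the falling limb, Q drops from 76 to 25 m³/s between t = 12 h and t = 28 h (Δt = 16 h).
k = −Δt / ln(Q₂/Q₁) = −16 / ln(25/76) = 14.4 h.

k ≈ 14.4 h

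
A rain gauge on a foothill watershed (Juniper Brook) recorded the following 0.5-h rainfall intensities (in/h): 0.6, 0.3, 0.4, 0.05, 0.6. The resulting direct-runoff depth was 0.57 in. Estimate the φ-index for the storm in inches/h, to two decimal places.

φ ≈ 0.19 in/h

Only the 4 blocks with intensity above φ contribute runoff: 0.6, 0.3, 0.4, 0.6 in/h.
Σ(I−φ)·Δt = d  ⇒  (0.6+0.3+0.4+0.6 − 4φ)·0.5 = 0.57
φ = (1.900 − 0.57/0.5) / 4 = 0.19 in/h.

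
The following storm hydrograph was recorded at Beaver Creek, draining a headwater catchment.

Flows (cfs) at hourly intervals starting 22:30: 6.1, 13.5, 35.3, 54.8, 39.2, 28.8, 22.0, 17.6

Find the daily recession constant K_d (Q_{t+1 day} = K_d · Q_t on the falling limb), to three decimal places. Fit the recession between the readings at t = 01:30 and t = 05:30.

Between t = 01:30 and t = 05:30 the flow falls from 54.8 to 17.6 cfs over 4×1 h = 4 h.
Per-interval ratio K = (17.6/54.8)^(1/4) = 0.7528; K_d = K^(24/1) = 0.001.

K_d ≈ 0.001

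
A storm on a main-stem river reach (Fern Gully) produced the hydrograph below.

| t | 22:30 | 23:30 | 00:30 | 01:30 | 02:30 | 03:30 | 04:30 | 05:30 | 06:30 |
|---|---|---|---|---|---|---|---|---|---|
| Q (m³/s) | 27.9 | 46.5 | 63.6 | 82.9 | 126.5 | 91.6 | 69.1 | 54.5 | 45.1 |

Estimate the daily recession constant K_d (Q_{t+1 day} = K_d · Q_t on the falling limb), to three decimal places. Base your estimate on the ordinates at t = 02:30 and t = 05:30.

Between t = 02:30 and t = 05:30 the flow falls from 126.5 to 54.5 m³/s over 3×1 h = 3 h.
Per-interval ratio K = (54.5/126.5)^(1/3) = 0.7553; K_d = K^(24/1) = 0.001.

K_d ≈ 0.001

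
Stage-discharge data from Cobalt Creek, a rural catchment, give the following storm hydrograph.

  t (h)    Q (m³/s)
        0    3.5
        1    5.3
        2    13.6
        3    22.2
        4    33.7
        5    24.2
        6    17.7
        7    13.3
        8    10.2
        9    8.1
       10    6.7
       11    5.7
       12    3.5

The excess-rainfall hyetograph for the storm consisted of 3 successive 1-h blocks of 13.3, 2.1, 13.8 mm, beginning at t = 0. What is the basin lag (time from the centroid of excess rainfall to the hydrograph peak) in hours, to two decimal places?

Centroid of excess rainfall: t_c = Σ P_i·t̄_i / ΣP_i = 1.5171 h (block centres at 0.5, 1.5, 2.5 h).
Hydrograph peak occurs at t = 4 h, so basin lag t_L = 4 − 1.5171 = 2.48 h.

t_L ≈ 2.48 h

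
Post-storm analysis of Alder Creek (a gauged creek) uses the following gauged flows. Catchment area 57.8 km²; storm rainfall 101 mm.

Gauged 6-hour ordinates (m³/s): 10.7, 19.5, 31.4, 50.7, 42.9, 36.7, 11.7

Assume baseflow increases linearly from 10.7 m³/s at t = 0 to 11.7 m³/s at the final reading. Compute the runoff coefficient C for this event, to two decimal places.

ΣQ_DR = 125.2 m³/s; V = ΣQ_DR·Δt = 2.704 × 10^6 m³.
Runoff depth d = V / A = 46.79 mm.
C = d / P = 46.79 / 101 = 0.46.

C ≈ 0.46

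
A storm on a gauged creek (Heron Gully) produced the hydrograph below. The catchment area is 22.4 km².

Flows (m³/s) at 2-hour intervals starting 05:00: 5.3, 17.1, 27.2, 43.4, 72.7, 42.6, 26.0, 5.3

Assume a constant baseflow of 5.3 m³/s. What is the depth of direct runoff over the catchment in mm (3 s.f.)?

Direct runoff: 0.0, 11.8, 21.9, 38.1, 67.4, 37.3, 20.7, 0.0 m³/s; ΣQ_DR = 197.2 m³/s.
V = ΣQ_DR · Δt = 197.2 × 7200 s = 1.420 × 10^6 m³.
Over A = 22.4 km², depth = V / A = 63.4 mm.

d ≈ 63.4 mm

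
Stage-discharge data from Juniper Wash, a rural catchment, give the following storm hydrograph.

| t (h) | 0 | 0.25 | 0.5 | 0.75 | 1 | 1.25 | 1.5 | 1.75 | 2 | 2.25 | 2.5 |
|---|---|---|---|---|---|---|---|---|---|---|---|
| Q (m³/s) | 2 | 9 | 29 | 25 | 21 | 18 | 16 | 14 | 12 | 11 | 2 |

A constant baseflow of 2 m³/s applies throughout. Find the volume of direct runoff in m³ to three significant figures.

Direct-runoff ordinates (Q − Q_b): 0.0, 7.0, 27.0, 23.0, 19.0, 16.0, 14.0, 12.0, 10.0, 9.0, 0.0 m³/s.
ΣQ_DR = 137.0 m³/s.
With Δt = 0.25 h = 900 s, V = ΣQ_DR · Δt = 137.0 × 900 = 1.23 × 10^5 m³.

V ≈ 1.23 × 10^5 m³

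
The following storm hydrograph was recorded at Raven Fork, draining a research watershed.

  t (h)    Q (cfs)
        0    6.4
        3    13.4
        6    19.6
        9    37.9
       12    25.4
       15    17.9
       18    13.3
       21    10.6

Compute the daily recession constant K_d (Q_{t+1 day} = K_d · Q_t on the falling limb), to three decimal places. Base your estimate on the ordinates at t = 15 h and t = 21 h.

K_d ≈ 0.123

Between t = 15 h and t = 21 h the flow falls from 17.9 to 10.6 cfs over 2×3 h = 6 h.
Per-interval ratio K = (10.6/17.9)^(1/2) = 0.7695; K_d = K^(24/3) = 0.123.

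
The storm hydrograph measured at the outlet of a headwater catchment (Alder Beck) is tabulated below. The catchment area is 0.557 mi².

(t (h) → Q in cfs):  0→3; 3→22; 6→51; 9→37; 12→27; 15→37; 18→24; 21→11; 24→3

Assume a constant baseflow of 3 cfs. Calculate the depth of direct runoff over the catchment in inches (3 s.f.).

d ≈ 1.57 in

Direct runoff: 0.0, 19.0, 48.0, 34.0, 24.0, 34.0, 21.0, 8.0, 0.0 cfs; ΣQ_DR = 188.0 cfs.
V = ΣQ_DR · Δt = 188.0 × 10800 s = 2.030 × 10^6 ft³.
Over A = 0.557 mi², depth = V / A = 1.57 in.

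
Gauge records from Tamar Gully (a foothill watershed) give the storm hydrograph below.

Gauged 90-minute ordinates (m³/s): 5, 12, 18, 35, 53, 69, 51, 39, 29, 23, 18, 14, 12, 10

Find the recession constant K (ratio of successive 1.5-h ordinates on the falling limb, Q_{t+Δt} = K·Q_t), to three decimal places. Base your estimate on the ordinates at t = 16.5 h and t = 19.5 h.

Using the recession-limb readings at t = 16.5 h and t = 19.5 h: Q falls from 14 to 10 m³/s over 2 intervals.
K = (Q₂/Q₁)^(1/2) = (10/14)^(1/2) = 0.845.

K ≈ 0.845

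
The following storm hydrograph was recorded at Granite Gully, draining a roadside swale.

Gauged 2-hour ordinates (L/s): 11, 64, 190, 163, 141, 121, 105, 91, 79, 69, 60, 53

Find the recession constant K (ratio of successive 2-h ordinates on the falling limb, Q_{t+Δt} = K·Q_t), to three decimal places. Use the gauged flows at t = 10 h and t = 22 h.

Using the recession-limb readings at t = 10 h and t = 22 h: Q falls from 121 to 53 L/s over 6 intervals.
K = (Q₂/Q₁)^(1/6) = (53/121)^(1/6) = 0.871.

K ≈ 0.871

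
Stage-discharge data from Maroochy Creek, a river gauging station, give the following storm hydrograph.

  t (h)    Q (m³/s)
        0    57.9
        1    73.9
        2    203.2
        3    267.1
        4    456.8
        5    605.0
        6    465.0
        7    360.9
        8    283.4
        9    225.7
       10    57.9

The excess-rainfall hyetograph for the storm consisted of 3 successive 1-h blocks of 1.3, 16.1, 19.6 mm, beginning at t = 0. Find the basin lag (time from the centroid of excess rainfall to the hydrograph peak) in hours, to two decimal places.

Centroid of excess rainfall: t_c = Σ P_i·t̄_i / ΣP_i = 1.9946 h (block centres at 0.5, 1.5, 2.5 h).
Hydrograph peak occurs at t = 5 h, so basin lag t_L = 5 − 1.9946 = 3.01 h.

t_L ≈ 3.01 h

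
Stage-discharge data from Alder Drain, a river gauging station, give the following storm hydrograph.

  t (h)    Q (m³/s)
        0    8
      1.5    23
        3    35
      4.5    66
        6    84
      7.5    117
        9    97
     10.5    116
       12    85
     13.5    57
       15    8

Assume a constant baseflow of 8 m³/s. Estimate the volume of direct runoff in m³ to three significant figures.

Direct-runoff ordinates (Q − Q_b): 0.0, 15.0, 27.0, 58.0, 76.0, 109.0, 89.0, 108.0, 77.0, 49.0, 0.0 m³/s.
ΣQ_DR = 608.0 m³/s.
With Δt = 1.5 h = 5400 s, V = ΣQ_DR · Δt = 608.0 × 5400 = 3.28 × 10^6 m³.

V ≈ 3.28 × 10^6 m³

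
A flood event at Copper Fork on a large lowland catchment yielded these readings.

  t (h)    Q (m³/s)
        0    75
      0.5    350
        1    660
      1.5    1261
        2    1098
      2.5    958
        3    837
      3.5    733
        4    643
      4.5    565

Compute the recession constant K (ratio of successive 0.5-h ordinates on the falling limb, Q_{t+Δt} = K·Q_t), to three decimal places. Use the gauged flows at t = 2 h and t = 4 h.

K ≈ 0.875

Using the recession-limb readings at t = 2 h and t = 4 h: Q falls from 1098 to 643 m³/s over 4 intervals.
K = (Q₂/Q₁)^(1/4) = (643/1098)^(1/4) = 0.875.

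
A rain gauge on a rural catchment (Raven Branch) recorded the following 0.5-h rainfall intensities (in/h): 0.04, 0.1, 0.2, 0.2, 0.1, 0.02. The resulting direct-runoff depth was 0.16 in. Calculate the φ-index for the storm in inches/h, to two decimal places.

Only the 4 blocks with intensity above φ contribute runoff: 0.1, 0.2, 0.2, 0.1 in/h.
Σ(I−φ)·Δt = d  ⇒  (0.1+0.2+0.2+0.1 − 4φ)·0.5 = 0.16
φ = (0.6000 − 0.16/0.5) / 4 = 0.07 in/h.

φ ≈ 0.07 in/h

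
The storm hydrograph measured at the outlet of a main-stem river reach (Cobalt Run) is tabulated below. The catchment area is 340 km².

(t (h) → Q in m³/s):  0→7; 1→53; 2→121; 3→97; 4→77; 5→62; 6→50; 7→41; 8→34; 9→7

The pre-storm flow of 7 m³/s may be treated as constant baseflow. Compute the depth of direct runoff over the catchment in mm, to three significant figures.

d ≈ 5.07 mm

Direct runoff: 0.0, 46.0, 114.0, 90.0, 70.0, 55.0, 43.0, 34.0, 27.0, 0.0 m³/s; ΣQ_DR = 479.0 m³/s.
V = ΣQ_DR · Δt = 479.0 × 3600 s = 1.724 × 10^6 m³.
Over A = 340 km², depth = V / A = 5.07 mm.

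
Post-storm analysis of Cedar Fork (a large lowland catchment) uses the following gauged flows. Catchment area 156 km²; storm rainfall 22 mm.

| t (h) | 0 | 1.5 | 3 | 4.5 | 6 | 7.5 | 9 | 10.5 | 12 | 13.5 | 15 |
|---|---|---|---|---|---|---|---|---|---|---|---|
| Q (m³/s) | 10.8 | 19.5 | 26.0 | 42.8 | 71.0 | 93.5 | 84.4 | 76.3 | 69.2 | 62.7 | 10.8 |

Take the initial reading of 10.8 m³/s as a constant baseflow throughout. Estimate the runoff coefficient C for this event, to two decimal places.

C ≈ 0.71

ΣQ_DR = 448.2 m³/s; V = ΣQ_DR·Δt = 2.420 × 10^6 m³.
Runoff depth d = V / A = 15.51 mm.
C = d / P = 15.51 / 22 = 0.71.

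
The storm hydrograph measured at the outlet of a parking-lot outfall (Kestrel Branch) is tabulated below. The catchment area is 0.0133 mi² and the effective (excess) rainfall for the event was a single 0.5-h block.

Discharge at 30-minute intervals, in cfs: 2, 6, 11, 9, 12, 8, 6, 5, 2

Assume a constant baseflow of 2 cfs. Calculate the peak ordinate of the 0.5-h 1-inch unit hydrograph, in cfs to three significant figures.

Direct runoff: 0.0, 4.0, 9.0, 7.0, 10.0, 6.0, 4.0, 3.0, 0.0 cfs; ΣQ_DR = 43.00 cfs, peak = 10.0 cfs.
Runoff depth d = ΣQ_DR·Δt / A = 43.00 × 1800 / (0.0133 mi²) = 2.505 in.
The 1-inch UH is the DRH scaled by (1 in)/d, so U_p = 10.0 × 1/2.505 = 3.99 cfs.

U_p ≈ 3.99 cfs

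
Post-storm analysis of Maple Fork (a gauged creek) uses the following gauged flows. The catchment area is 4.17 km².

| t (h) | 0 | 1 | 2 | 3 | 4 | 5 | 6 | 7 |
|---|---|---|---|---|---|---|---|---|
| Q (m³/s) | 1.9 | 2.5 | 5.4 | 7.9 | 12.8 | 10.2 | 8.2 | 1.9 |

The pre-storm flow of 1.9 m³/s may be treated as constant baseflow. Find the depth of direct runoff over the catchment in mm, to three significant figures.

Direct runoff: 0.0, 0.6, 3.5, 6.0, 10.9, 8.3, 6.3, 0.0 m³/s; ΣQ_DR = 35.60 m³/s.
V = ΣQ_DR · Δt = 35.60 × 3600 s = 1.282 × 10^5 m³.
Over A = 4.17 km², depth = V / A = 30.7 mm.

d ≈ 30.7 mm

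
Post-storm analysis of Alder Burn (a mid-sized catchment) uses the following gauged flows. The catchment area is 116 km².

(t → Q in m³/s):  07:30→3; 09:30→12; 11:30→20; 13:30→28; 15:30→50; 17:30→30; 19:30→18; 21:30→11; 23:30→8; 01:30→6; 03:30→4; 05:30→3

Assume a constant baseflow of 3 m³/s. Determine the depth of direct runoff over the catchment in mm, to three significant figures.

Direct runoff: 0.0, 9.0, 17.0, 25.0, 47.0, 27.0, 15.0, 8.0, 5.0, 3.0, 1.0, 0.0 m³/s; ΣQ_DR = 157.0 m³/s.
V = ΣQ_DR · Δt = 157.0 × 7200 s = 1.130 × 10^6 m³.
Over A = 116 km², depth = V / A = 9.74 mm.

d ≈ 9.74 mm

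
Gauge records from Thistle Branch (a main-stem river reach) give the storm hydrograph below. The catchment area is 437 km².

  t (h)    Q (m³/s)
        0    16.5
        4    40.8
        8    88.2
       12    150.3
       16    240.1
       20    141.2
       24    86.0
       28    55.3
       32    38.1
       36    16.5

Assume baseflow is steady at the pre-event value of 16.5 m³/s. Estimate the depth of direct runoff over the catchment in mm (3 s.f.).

Direct runoff: 0.0, 24.3, 71.7, 133.8, 223.6, 124.7, 69.5, 38.8, 21.6, 0.0 m³/s; ΣQ_DR = 708.0 m³/s.
V = ΣQ_DR · Δt = 708.0 × 14400 s = 1.020 × 10^7 m³.
Over A = 437 km², depth = V / A = 23.3 mm.

d ≈ 23.3 mm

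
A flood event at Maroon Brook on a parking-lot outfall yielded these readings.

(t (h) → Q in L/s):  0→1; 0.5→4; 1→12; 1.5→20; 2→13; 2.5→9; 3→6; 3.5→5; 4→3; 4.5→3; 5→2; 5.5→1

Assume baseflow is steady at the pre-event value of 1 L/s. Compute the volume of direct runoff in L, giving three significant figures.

V ≈ 1.21 × 10^5 L

Direct-runoff ordinates (Q − Q_b): 0.0, 3.0, 11.0, 19.0, 12.0, 8.0, 5.0, 4.0, 2.0, 2.0, 1.0, 0.0 L/s.
ΣQ_DR = 67.00 L/s.
With Δt = 0.5 h = 1800 s, V = ΣQ_DR · Δt = 67.00 × 1800 = 1.21 × 10^5 L.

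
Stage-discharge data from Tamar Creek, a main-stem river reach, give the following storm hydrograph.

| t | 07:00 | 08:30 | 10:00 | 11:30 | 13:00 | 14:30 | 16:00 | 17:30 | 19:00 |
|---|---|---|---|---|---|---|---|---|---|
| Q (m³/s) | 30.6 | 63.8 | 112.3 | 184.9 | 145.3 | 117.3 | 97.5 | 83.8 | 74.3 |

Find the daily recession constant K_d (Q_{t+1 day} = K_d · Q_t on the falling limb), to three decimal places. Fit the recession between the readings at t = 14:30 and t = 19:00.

K_d ≈ 0.088

Between t = 14:30 and t = 19:00 the flow falls from 117.3 to 74.3 m³/s over 3×1.5 h = 4.5 h.
Per-interval ratio K = (74.3/117.3)^(1/3) = 0.8588; K_d = K^(24/1.5) = 0.088.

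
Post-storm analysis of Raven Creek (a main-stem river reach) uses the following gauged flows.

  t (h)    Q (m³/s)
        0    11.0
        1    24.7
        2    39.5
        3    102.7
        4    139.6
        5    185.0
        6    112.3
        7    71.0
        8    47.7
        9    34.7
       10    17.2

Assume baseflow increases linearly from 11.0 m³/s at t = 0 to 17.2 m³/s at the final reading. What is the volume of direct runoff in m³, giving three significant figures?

V ≈ 2.27 × 10^6 m³

Direct-runoff ordinates (Q − Q_b): 0.00, 13.08, 27.26, 89.84, 126.12, 170.90, 97.58, 55.66, 31.74, 18.12, 0.00 m³/s.
ΣQ_DR = 630.3 m³/s.
With Δt = 1 h = 3600 s, V = ΣQ_DR · Δt = 630.3 × 3600 = 2.27 × 10^6 m³.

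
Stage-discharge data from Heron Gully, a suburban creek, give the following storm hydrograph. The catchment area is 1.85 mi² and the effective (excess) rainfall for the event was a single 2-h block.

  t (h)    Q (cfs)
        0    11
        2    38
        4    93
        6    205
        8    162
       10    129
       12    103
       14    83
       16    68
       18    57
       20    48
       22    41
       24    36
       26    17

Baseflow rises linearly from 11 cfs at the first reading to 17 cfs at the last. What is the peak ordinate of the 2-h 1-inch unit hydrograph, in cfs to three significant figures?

U_p ≈ 128 cfs

Direct runoff: 0.00, 26.54, 81.08, 192.62, 149.15, 115.69, 89.23, 68.77, 53.31, 41.85, 32.38, 24.92, 19.46, 0.00 cfs; ΣQ_DR = 895.0 cfs, peak = 192.62 cfs.
Runoff depth d = ΣQ_DR·Δt / A = 895.0 × 7200 / (1.85 mi²) = 1.499 in.
The 1-inch UH is the DRH scaled by (1 in)/d, so U_p = 192.62 × 1/1.499 = 128 cfs.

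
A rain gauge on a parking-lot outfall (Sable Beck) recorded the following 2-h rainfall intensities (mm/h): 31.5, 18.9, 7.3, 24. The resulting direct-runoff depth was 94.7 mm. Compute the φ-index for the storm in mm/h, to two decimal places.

φ ≈ 9.02 mm/h

Only the 3 blocks with intensity above φ contribute runoff: 31.5, 18.9, 24 mm/h.
Σ(I−φ)·Δt = d  ⇒  (31.5+18.9+24 − 3φ)·2 = 94.7
φ = (74.40 − 94.7/2) / 3 = 9.02 mm/h.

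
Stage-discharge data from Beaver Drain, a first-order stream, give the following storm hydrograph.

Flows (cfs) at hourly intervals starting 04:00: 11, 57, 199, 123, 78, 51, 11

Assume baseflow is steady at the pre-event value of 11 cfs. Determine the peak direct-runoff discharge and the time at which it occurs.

Subtracting baseflow gives direct-runoff ordinates: 0.0, 46.0, 188.0, 112.0, 67.0, 40.0, 0.0 cfs.
The maximum is 188.0 cfs, occurring at the reading for t = 06:00.

Q_p = 188.0 cfs at t = 06:00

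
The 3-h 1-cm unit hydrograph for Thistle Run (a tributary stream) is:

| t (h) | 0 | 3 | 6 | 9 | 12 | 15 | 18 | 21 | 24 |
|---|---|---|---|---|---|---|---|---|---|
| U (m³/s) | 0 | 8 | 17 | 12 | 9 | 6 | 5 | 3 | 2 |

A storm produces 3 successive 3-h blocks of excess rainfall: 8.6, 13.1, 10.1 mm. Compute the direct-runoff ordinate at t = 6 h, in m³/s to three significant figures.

Q ≈ 25.1 m³/s

By discrete convolution, Q_j = Σ (P_i / 10 mm) · U_{j−i}.
At t = 6 h (j=2): Q = (8.6/10)·17 + (13.1/10)·8 + (10.1/10)·0 = 25.1 m³/s.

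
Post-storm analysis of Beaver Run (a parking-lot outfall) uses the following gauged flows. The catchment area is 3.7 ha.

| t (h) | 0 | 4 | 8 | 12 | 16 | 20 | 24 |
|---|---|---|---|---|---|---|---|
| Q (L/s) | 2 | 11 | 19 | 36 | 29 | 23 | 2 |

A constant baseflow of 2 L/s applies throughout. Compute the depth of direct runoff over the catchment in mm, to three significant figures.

d ≈ 42.0 mm

Direct runoff: 0.0, 9.0, 17.0, 34.0, 27.0, 21.0, 0.0 L/s; ΣQ_DR = 108.0 L/s.
V = ΣQ_DR · Δt = 108.0 × 14400 s = 1.555 × 10^6 L.
Over A = 3.7 ha, depth = V / A = 42.0 mm.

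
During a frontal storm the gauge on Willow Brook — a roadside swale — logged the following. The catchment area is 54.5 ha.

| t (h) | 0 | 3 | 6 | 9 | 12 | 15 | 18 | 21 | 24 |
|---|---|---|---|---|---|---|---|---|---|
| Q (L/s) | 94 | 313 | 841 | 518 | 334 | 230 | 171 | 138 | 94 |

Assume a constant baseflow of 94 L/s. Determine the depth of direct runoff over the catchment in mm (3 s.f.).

d ≈ 37.4 mm

Direct runoff: 0.0, 219.0, 747.0, 424.0, 240.0, 136.0, 77.0, 44.0, 0.0 L/s; ΣQ_DR = 1887 L/s.
V = ΣQ_DR · Δt = 1887 × 10800 s = 2.038 × 10^7 L.
Over A = 54.5 ha, depth = V / A = 37.4 mm.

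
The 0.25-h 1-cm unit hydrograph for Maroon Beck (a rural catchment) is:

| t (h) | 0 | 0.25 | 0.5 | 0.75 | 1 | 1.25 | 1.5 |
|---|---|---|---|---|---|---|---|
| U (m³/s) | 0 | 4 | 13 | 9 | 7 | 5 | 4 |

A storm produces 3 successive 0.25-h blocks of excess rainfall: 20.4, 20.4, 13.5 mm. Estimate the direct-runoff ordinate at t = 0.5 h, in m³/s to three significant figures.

Q ≈ 34.7 m³/s

By discrete convolution, Q_j = Σ (P_i / 10 mm) · U_{j−i}.
At t = 0.5 h (j=2): Q = (20.4/10)·13 + (20.4/10)·4 + (13.5/10)·0 = 34.7 m³/s.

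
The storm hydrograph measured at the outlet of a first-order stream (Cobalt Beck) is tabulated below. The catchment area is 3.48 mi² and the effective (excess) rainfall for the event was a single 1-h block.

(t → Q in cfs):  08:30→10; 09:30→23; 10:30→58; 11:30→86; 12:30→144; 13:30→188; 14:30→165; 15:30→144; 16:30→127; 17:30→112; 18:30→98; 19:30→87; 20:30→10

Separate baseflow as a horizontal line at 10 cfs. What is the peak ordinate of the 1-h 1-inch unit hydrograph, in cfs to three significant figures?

Direct runoff: 0.0, 13.0, 48.0, 76.0, 134.0, 178.0, 155.0, 134.0, 117.0, 102.0, 88.0, 77.0, 0.0 cfs; ΣQ_DR = 1122 cfs, peak = 178.0 cfs.
Runoff depth d = ΣQ_DR·Δt / A = 1122 × 3600 / (3.48 mi²) = 0.4996 in.
The 1-inch UH is the DRH scaled by (1 in)/d, so U_p = 178.0 × 1/0.4996 = 356 cfs.

U_p ≈ 356 cfs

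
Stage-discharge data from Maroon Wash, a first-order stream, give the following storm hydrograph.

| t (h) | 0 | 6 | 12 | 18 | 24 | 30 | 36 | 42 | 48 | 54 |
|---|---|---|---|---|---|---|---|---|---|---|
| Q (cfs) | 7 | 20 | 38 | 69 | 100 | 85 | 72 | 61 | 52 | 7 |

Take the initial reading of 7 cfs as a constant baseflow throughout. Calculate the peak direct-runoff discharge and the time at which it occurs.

Subtracting baseflow gives direct-runoff ordinates: 0.0, 13.0, 31.0, 62.0, 93.0, 78.0, 65.0, 54.0, 45.0, 0.0 cfs.
The maximum is 93.0 cfs, occurring at the reading for t = 24 h.

Q_p = 93.0 cfs at t = 24 h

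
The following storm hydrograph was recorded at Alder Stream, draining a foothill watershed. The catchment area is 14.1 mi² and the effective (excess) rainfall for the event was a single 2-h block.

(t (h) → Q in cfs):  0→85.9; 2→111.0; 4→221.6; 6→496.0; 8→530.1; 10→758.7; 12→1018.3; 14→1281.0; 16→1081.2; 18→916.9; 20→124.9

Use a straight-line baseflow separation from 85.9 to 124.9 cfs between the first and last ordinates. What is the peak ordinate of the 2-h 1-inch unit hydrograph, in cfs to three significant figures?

Direct runoff: 0.00, 21.20, 127.90, 398.40, 428.60, 653.30, 909.00, 1167.80, 964.10, 795.90, 0.00 cfs; ΣQ_DR = 5466 cfs, peak = 1167.80 cfs.
Runoff depth d = ΣQ_DR·Δt / A = 5466 × 7200 / (14.1 mi²) = 1.201 in.
The 1-inch UH is the DRH scaled by (1 in)/d, so U_p = 1167.80 × 1/1.201 = 972 cfs.

U_p ≈ 972 cfs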